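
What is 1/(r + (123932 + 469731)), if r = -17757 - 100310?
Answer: 1/475596 ≈ 2.1026e-6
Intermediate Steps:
r = -118067
1/(r + (123932 + 469731)) = 1/(-118067 + (123932 + 469731)) = 1/(-118067 + 593663) = 1/475596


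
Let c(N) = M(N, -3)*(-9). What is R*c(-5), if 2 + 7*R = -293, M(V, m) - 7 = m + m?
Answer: 2655/7 ≈ 379.29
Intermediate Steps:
M(V, m) = 7 + 2*m (M(V, m) = 7 + (m + m) = 7 + 2*m)
c(N) = -9 (c(N) = (7 + 2*(-3))*(-9) = (7 - 6)*(-9) = 1*(-9) = -9)
R = -295/7 (R = -2/7 + (1/7)*(-293) = -2/7 - 293/7 = -295/7 ≈ -42.143)
R*c(-5) = -295/7*(-9) = 2655/7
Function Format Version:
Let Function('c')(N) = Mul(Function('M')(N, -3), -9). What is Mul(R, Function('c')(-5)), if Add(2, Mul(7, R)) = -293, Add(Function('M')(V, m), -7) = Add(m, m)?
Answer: Rational(2655, 7) ≈ 379.29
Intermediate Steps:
Function('M')(V, m) = Add(7, Mul(2, m)) (Function('M')(V, m) = Add(7, Add(m, m)) = Add(7, Mul(2, m)))
Function('c')(N) = -9 (Function('c')(N) = Mul(Add(7, Mul(2, -3)), -9) = Mul(Add(7, -6), -9) = Mul(1, -9) = -9)
R = Rational(-295, 7) (R = Add(Rational(-2, 7), Mul(Rational(1, 7), -293)) = Add(Rational(-2, 7), Rational(-293, 7)) = Rational(-295, 7) ≈ -42.143)
Mul(R, Function('c')(-5)) = Mul(Rational(-295, 7), -9) = Rational(2655, 7)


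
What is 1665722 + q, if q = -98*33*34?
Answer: 1555766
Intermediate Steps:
q = -109956 (q = -3234*34 = -109956)
1665722 + q = 1665722 - 109956 = 1555766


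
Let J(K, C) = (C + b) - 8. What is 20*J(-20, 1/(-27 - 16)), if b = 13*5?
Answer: 49000/43 ≈ 1139.5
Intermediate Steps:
b = 65
J(K, C) = 57 + C (J(K, C) = (C + 65) - 8 = (65 + C) - 8 = 57 + C)
20*J(-20, 1/(-27 - 16)) = 20*(57 + 1/(-27 - 16)) = 20*(57 + 1/(-43)) = 20*(57 - 1/43) = 20*(2450/43) = 49000/43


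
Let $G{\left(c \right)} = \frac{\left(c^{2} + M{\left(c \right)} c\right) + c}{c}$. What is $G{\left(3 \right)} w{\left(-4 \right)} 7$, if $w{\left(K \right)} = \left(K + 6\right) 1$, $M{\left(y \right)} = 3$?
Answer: $98$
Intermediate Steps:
$w{\left(K \right)} = 6 + K$ ($w{\left(K \right)} = \left(6 + K\right) 1 = 6 + K$)
$G{\left(c \right)} = \frac{c^{2} + 4 c}{c}$ ($G{\left(c \right)} = \frac{\left(c^{2} + 3 c\right) + c}{c} = \frac{c^{2} + 4 c}{c}$)
$G{\left(3 \right)} w{\left(-4 \right)} 7 = \left(4 + 3\right) \left(6 - 4\right) 7 = 7 \cdot 2 \cdot 7 = 14 \cdot 7 = 98$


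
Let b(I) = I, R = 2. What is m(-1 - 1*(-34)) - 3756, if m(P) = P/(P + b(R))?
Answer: -131427/35 ≈ -3755.1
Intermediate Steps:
m(P) = P/(2 + P) (m(P) = P/(P + 2) = P/(2 + P))
m(-1 - 1*(-34)) - 3756 = (-1 - 1*(-34))/(2 + (-1 - 1*(-34))) - 3756 = (-1 + 34)/(2 + (-1 + 34)) - 3756 = 33/(2 + 33) - 3756 = 33/35 - 3756 = -131427/35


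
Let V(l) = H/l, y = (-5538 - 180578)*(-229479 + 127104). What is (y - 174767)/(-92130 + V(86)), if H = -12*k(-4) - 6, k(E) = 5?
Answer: -819298381519/3961623 ≈ -2.0681e+5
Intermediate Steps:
y = 19053625500 (y = -186116*(-102375) = 19053625500)
H = -66 (H = -12*5 - 6 = -60 - 6 = -66)
V(l) = -66/l
(y - 174767)/(-92130 + V(86)) = (19053625500 - 174767)/(-92130 - 66/86) = 19053450733/(-92130 - 66*1/86) = 19053450733/(-92130 - 33/43) = 19053450733/(-3961623/43) = 19053450733*(-43/3961623) = -819298381519/3961623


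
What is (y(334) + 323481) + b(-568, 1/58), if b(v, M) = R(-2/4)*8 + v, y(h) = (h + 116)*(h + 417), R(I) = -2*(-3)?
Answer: 660911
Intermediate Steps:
R(I) = 6
y(h) = (116 + h)*(417 + h)
b(v, M) = 48 + v (b(v, M) = 6*8 + v = 48 + v)
(y(334) + 323481) + b(-568, 1/58) = ((48372 + 334² + 533*334) + 323481) + (48 - 568) = ((48372 + 111556 + 178022) + 323481) - 520 = (337950 + 323481) - 520 = 661431 - 520 = 660911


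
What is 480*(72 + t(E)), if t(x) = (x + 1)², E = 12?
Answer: 115680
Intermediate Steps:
t(x) = (1 + x)²
480*(72 + t(E)) = 480*(72 + (1 + 12)²) = 480*(72 + 13²) = 480*(72 + 169) = 480*241 = 115680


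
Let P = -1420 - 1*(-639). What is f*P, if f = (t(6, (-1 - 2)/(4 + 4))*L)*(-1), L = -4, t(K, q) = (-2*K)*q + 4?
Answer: -26554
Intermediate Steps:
t(K, q) = 4 - 2*K*q (t(K, q) = -2*K*q + 4 = 4 - 2*K*q)
P = -781 (P = -1420 + 639 = -781)
f = 34 (f = ((4 - 2*6*(-1 - 2)/(4 + 4))*(-4))*(-1) = ((4 - 2*6*(-3/8))*(-4))*(-1) = ((4 + 9/2)*(-4))*(-1) = ((17/2)*(-4))*(-1) = -34*(-1) = 34)
f*P = 34*(-781) = -26554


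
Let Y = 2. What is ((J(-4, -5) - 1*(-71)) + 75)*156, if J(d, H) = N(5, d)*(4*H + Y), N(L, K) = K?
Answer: 34008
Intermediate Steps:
J(d, H) = d*(2 + 4*H) (J(d, H) = d*(4*H + 2) = d*(2 + 4*H))
((J(-4, -5) - 1*(-71)) + 75)*156 = ((2*(-4)*(1 + 2*(-5)) - 1*(-71)) + 75)*156 = ((2*(-4)*(1 - 10) + 71) + 75)*156 = ((2*(-4)*(-9) + 71) + 75)*156 = ((72 + 71) + 75)*156 = (143 + 75)*156 = 218*156 = 34008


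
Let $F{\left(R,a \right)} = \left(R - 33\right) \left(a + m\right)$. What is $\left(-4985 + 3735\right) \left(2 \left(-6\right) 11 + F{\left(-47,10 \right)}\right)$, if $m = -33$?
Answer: $-2135000$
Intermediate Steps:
$F{\left(R,a \right)} = \left(-33 + R\right) \left(-33 + a\right)$ ($F{\left(R,a \right)} = \left(R - 33\right) \left(a - 33\right) = \left(-33 + R\right) \left(-33 + a\right)$)
$\left(-4985 + 3735\right) \left(2 \left(-6\right) 11 + F{\left(-47,10 \right)}\right) = \left(-4985 + 3735\right) \left(2 \left(-6\right) 11 - -1840\right) = - 1250 \left(\left(-12\right) 11 + \left(1089 + 1551 - 330 - 470\right)\right) = - 1250 \left(-132 + 1840\right) = \left(-1250\right) 1708 = -2135000$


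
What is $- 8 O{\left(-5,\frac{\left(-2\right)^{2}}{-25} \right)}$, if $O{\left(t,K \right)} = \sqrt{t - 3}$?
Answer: $- 16 i \sqrt{2} \approx - 22.627 i$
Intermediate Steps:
$O{\left(t,K \right)} = \sqrt{-3 + t}$
$- 8 O{\left(-5,\frac{\left(-2\right)^{2}}{-25} \right)} = - 8 \sqrt{-3 - 5} = - 8 \sqrt{-8} = - 8 \cdot 2 i \sqrt{2} = - 16 i \sqrt{2}$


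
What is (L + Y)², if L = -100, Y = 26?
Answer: 5476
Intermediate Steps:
(L + Y)² = (-100 + 26)² = (-74)² = 5476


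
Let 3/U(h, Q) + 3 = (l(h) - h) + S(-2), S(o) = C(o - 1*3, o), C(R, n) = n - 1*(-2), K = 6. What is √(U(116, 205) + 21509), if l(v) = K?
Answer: √274648082/113 ≈ 146.66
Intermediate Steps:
l(v) = 6
C(R, n) = 2 + n (C(R, n) = n + 2 = 2 + n)
S(o) = 2 + o
U(h, Q) = 3/(3 - h) (U(h, Q) = 3/(-3 + ((6 - h) + (2 - 2))) = 3/(-3 + ((6 - h) + 0)) = 3/(-3 + (6 - h)) = 3/(3 - h))
√(U(116, 205) + 21509) = √(-3/(-3 + 116) + 21509) = √(-3/113 + 21509) = √(2430514/113) = √274648082/113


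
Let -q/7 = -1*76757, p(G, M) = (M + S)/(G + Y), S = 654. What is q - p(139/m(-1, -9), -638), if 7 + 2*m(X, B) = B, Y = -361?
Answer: 1626404201/3027 ≈ 5.3730e+5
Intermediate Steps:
m(X, B) = -7/2 + B/2
p(G, M) = (654 + M)/(-361 + G) (p(G, M) = (M + 654)/(G - 361) = (654 + M)/(-361 + G))
q = 537299 (q = -(-7)*76757 = -7*(-76757) = 537299)
q - p(139/m(-1, -9), -638) = 537299 - (654 - 638)/(-361 + 139/(-7/2 + (½)*(-9))) = 537299 - 16/(-361 + 139/(-7/2 - 9/2)) = 537299 - 16/(-361 + 139/(-8)) = 537299 - 16/(-361 + 139*(-⅛)) = 537299 - 16/(-361 - 139/8) = 537299 - 16/(-3027/8) = 537299 - (-8)*16/3027 = 537299 - 1*(-128/3027) = 537299 + 128/3027 = 1626404201/3027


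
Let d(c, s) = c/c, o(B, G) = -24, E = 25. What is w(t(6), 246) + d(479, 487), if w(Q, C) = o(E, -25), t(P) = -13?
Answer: -23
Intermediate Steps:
w(Q, C) = -24
d(c, s) = 1
w(t(6), 246) + d(479, 487) = -24 + 1 = -23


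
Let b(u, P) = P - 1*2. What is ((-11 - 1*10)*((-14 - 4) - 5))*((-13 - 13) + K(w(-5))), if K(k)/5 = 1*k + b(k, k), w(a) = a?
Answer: -41538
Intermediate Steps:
b(u, P) = -2 + P (b(u, P) = P - 2 = -2 + P)
K(k) = -10 + 10*k (K(k) = 5*(1*k + (-2 + k)) = 5*(k + (-2 + k)) = 5*(-2 + 2*k) = -10 + 10*k)
((-11 - 1*10)*((-14 - 4) - 5))*((-13 - 13) + K(w(-5))) = ((-11 - 1*10)*((-14 - 4) - 5))*((-13 - 13) + (-10 + 10*(-5))) = ((-11 - 10)*(-18 - 5))*(-26 + (-10 - 50)) = (-21*(-23))*(-26 - 60) = 483*(-86) = -41538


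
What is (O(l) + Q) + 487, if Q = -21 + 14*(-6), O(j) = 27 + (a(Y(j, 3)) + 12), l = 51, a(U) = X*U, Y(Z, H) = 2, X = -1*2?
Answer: 417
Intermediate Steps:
X = -2
a(U) = -2*U
O(j) = 35 (O(j) = 27 + (-2*2 + 12) = 27 + (-4 + 12) = 27 + 8 = 35)
Q = -105 (Q = -21 - 84 = -105)
(O(l) + Q) + 487 = (35 - 105) + 487 = -70 + 487 = 417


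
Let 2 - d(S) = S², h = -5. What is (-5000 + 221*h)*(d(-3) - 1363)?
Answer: 8363850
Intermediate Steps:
d(S) = 2 - S²
(-5000 + 221*h)*(d(-3) - 1363) = (-5000 + 221*(-5))*((2 - 1*(-3)²) - 1363) = (-5000 - 1105)*((2 - 1*9) - 1363) = -6105*((2 - 9) - 1363) = -6105*(-7 - 1363) = -6105*(-1370) = 8363850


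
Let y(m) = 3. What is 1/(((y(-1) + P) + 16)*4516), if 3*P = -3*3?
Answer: 1/72256 ≈ 1.3840e-5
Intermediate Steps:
P = -3 (P = (-3*3)/3 = (⅓)*(-9) = -3)
1/(((y(-1) + P) + 16)*4516) = 1/(((3 - 3) + 16)*4516) = 1/((0 + 16)*4516) = 1/(16*4516) = 1/72256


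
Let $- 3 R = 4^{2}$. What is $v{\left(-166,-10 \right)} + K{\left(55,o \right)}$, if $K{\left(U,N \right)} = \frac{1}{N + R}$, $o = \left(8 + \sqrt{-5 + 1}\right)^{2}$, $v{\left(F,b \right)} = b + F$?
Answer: $- \frac{1588805}{9028} - \frac{18 i}{2257} \approx -175.99 - 0.0079752 i$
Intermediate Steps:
$R = - \frac{16}{3}$ ($R = - \frac{4^{2}}{3} = \left(- \frac{1}{3}\right) 16 = - \frac{16}{3} \approx -5.3333$)
$v{\left(F,b \right)} = F + b$
$o = \left(8 + 2 i\right)^{2}$ ($o = \left(8 + \sqrt{-4}\right)^{2} = \left(8 + 2 i\right)^{2} \approx 60.0 + 32.0 i$)
$K{\left(U,N \right)} = \frac{1}{- \frac{16}{3} + N}$ ($K{\left(U,N \right)} = \frac{1}{N - \frac{16}{3}} = \frac{1}{- \frac{16}{3} + N}$)
$v{\left(-166,-10 \right)} + K{\left(55,o \right)} = \left(-166 - 10\right) + \frac{3}{-16 + 3 \left(60 + 32 i\right)} = -176 + \frac{3}{-16 + \left(180 + 96 i\right)} = -176 + \frac{3}{164 + 96 i} = -176 + 3 \frac{164 - 96 i}{36112} = -176 + \frac{3 \left(164 - 96 i\right)}{36112}$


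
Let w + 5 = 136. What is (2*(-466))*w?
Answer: -122092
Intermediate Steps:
w = 131 (w = -5 + 136 = 131)
(2*(-466))*w = (2*(-466))*131 = -932*131 = -122092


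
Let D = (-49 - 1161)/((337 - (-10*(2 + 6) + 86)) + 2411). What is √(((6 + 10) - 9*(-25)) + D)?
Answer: √452164026/1371 ≈ 15.510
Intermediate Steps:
D = -605/1371 (D = -1210/((337 - (-10*8 + 86)) + 2411) = -1210/((337 - (-80 + 86)) + 2411) = -1210/((337 - 1*6) + 2411) = -1210/((337 - 6) + 2411) = -1210/(331 + 2411) = -1210/2742 = -1210*1/2742 = -605/1371 ≈ -0.44128)
√(((6 + 10) - 9*(-25)) + D) = √(((6 + 10) - 9*(-25)) - 605/1371) = √((16 + 225) - 605/1371) = √(241 - 605/1371) = √(329806/1371) = √452164026/1371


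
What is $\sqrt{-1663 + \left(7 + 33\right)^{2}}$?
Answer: $3 i \sqrt{7} \approx 7.9373 i$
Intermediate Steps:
$\sqrt{-1663 + \left(7 + 33\right)^{2}} = \sqrt{-1663 + 40^{2}} = \sqrt{-1663 + 1600} = \sqrt{-63} = 3 i \sqrt{7}$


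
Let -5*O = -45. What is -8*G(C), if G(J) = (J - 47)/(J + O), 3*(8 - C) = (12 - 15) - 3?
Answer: 296/19 ≈ 15.579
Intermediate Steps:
O = 9 (O = -1/5*(-45) = 9)
C = 10 (C = 8 - ((12 - 15) - 3)/3 = 8 - (-3 - 3)/3 = 8 - 1/3*(-6) = 8 + 2 = 10)
G(J) = (-47 + J)/(9 + J) (G(J) = (J - 47)/(J + 9) = (-47 + J)/(9 + J))
-8*G(C) = -8*(-47 + 10)/(9 + 10) = -8*(-37)/19 = -8*(-37/19) = 296/19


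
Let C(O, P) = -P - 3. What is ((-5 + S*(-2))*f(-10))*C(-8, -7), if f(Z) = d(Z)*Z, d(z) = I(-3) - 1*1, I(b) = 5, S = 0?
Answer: 800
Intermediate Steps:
d(z) = 4 (d(z) = 5 - 1*1 = 5 - 1 = 4)
C(O, P) = -3 - P
f(Z) = 4*Z
((-5 + S*(-2))*f(-10))*C(-8, -7) = ((-5 + 0*(-2))*(4*(-10)))*(-3 - 1*(-7)) = ((-5 + 0)*(-40))*(-3 + 7) = -5*(-40)*4 = 200*4 = 800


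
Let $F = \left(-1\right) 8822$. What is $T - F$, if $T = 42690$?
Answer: $51512$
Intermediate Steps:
$F = -8822$
$T - F = 42690 - -8822 = 42690 + 8822 = 51512$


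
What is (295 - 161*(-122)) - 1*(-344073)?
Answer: 364010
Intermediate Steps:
(295 - 161*(-122)) - 1*(-344073) = (295 + 19642) + 344073 = 19937 + 344073 = 364010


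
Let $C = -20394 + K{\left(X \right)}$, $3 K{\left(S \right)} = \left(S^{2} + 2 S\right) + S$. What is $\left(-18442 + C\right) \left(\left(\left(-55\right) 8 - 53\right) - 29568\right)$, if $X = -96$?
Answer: $1077987460$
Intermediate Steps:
$K{\left(S \right)} = S + \frac{S^{2}}{3}$ ($K{\left(S \right)} = \frac{\left(S^{2} + 2 S\right) + S}{3} = \frac{S^{2} + 3 S}{3} = S + \frac{S^{2}}{3}$)
$C = -17418$ ($C = -20394 + \frac{1}{3} \left(-96\right) \left(3 - 96\right) = -20394 + \frac{1}{3} \left(-96\right) \left(-93\right) = -20394 + 2976 = -17418$)
$\left(-18442 + C\right) \left(\left(\left(-55\right) 8 - 53\right) - 29568\right) = \left(-18442 - 17418\right) \left(\left(\left(-55\right) 8 - 53\right) - 29568\right) = - 35860 \left(\left(-440 - 53\right) - 29568\right) = - 35860 \left(-493 - 29568\right) = \left(-35860\right) \left(-30061\right) = 1077987460$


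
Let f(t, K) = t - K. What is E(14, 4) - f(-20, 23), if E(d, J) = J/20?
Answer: 216/5 ≈ 43.200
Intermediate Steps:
E(d, J) = J/20 (E(d, J) = J*(1/20) = J/20)
E(14, 4) - f(-20, 23) = (1/20)*4 - (-20 - 1*23) = ⅕ - (-20 - 23) = ⅕ - 1*(-43) = ⅕ + 43 = 216/5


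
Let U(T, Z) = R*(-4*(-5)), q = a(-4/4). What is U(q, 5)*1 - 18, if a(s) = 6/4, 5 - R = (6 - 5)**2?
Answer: 62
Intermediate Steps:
R = 4 (R = 5 - (6 - 5)**2 = 5 - 1*1**2 = 5 - 1*1 = 5 - 1 = 4)
a(s) = 3/2 (a(s) = 6*(1/4) = 3/2)
q = 3/2 ≈ 1.5000
U(T, Z) = 80 (U(T, Z) = 4*(-4*(-5)) = 4*20 = 80)
U(q, 5)*1 - 18 = 80*1 - 18 = 80 - 18 = 62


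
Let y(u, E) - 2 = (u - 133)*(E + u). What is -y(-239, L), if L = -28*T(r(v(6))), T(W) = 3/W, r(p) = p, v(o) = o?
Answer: -94118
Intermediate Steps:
L = -14 (L = -84/6 = -28*½ = -14)
y(u, E) = 2 + (-133 + u)*(E + u) (y(u, E) = 2 + (u - 133)*(E + u) = 2 + (-133 + u)*(E + u))
-y(-239, L) = -(2 + (-239)² - 133*(-14) - 133*(-239) - 14*(-239)) = -(2 + 57121 + 1862 + 31787 + 3346) = -1*94118 = -94118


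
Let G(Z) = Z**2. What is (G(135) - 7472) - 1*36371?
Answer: -25618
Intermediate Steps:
(G(135) - 7472) - 1*36371 = (135**2 - 7472) - 1*36371 = (18225 - 7472) - 36371 = 10753 - 36371 = -25618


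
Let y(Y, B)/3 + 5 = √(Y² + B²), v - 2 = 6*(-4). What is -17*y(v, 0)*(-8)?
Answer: 6936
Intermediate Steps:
v = -22 (v = 2 + 6*(-4) = 2 - 24 = -22)
y(Y, B) = -15 + 3*√(B² + Y²) (y(Y, B) = -15 + 3*√(Y² + B²) = -15 + 3*√(B² + Y²))
-17*y(v, 0)*(-8) = -17*(-15 + 3*√(0² + (-22)²))*(-8) = -17*(-15 + 3*√(0 + 484))*(-8) = -17*(-15 + 3*√484)*(-8) = -17*(-15 + 3*22)*(-8) = -17*(-15 + 66)*(-8) = -17*51*(-8) = -867*(-8) = 6936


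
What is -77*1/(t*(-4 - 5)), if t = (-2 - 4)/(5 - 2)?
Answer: -77/18 ≈ -4.2778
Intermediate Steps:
t = -2 (t = -6/3 = -6*⅓ = -2)
-77*1/(t*(-4 - 5)) = -77*(-1/(2*(-4 - 5))) = -77/((-9*(-2))) = -77/18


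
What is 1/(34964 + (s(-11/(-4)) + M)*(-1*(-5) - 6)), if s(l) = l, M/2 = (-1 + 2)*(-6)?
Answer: 4/139893 ≈ 2.8593e-5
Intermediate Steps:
M = -12 (M = 2*((-1 + 2)*(-6)) = 2*(1*(-6)) = 2*(-6) = -12)
1/(34964 + (s(-11/(-4)) + M)*(-1*(-5) - 6)) = 1/(34964 + (-11/(-4) - 12)*(-1*(-5) - 6)) = 1/(34964 + (-11*(-¼) - 12)*(5 - 6)) = 1/(34964 + (11/4 - 12)*(-1)) = 1/(34964 - 37/4*(-1)) = 1/(34964 + 37/4) = 1/(139893/4) = 4/139893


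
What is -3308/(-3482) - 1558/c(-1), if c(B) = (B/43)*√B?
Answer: 1654/1741 - 66994*I ≈ 0.95003 - 66994.0*I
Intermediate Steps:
c(B) = B^(3/2)/43 (c(B) = (B*(1/43))*√B = (B/43)*√B = B^(3/2)/43)
-3308/(-3482) - 1558/c(-1) = -3308/(-3482) - 1558*43*I = -3308*(-1/3482) - 1558*43*I = 1654/1741 - 1558*43*I = 1654/1741 - 66994*I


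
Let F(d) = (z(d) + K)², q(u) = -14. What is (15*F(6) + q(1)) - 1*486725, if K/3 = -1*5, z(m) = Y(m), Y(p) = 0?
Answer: -483364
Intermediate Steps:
z(m) = 0
K = -15 (K = 3*(-1*5) = 3*(-5) = -15)
F(d) = 225 (F(d) = (0 - 15)² = (-15)² = 225)
(15*F(6) + q(1)) - 1*486725 = (15*225 - 14) - 1*486725 = (3375 - 14) - 486725 = 3361 - 486725 = -483364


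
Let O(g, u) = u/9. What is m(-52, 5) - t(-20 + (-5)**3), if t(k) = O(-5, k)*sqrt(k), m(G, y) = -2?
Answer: -2 + 145*I*sqrt(145)/9 ≈ -2.0 + 194.0*I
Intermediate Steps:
O(g, u) = u/9 (O(g, u) = u*(1/9) = u/9)
t(k) = k**(3/2)/9 (t(k) = (k/9)*sqrt(k) = k**(3/2)/9)
m(-52, 5) - t(-20 + (-5)**3) = -2 - (-20 + (-5)**3)**(3/2)/9 = -2 - (-20 - 125)**(3/2)/9 = -2 - (-145)**(3/2)/9 = -2 - (-145*I*sqrt(145))/9 = -2 - (-145)*I*sqrt(145)/9 = -2 + 145*I*sqrt(145)/9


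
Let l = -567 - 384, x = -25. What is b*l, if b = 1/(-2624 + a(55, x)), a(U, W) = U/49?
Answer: 46599/128521 ≈ 0.36258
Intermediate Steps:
a(U, W) = U/49 (a(U, W) = U*(1/49) = U/49)
l = -951
b = -49/128521 (b = 1/(-2624 + (1/49)*55) = 1/(-2624 + 55/49) = 1/(-128521/49) = -49/128521 ≈ -0.00038126)
b*l = -49/128521*(-951) = 46599/128521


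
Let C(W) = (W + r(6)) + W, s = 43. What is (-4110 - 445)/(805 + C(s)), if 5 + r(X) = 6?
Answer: -4555/892 ≈ -5.1065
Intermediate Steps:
r(X) = 1 (r(X) = -5 + 6 = 1)
C(W) = 1 + 2*W (C(W) = (W + 1) + W = (1 + W) + W = 1 + 2*W)
(-4110 - 445)/(805 + C(s)) = (-4110 - 445)/(805 + (1 + 2*43)) = -4555/(805 + (1 + 86)) = -4555/(805 + 87) = -4555/892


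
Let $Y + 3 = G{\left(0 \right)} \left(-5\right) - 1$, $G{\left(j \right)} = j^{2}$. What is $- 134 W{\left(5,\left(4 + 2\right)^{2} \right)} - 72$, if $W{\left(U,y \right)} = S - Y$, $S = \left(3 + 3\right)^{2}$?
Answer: $-5432$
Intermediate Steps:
$S = 36$ ($S = 6^{2} = 36$)
$Y = -4$ ($Y = -3 - \left(1 - 0^{2} \left(-5\right)\right) = -3 + \left(0 \left(-5\right) - 1\right) = -3 + \left(0 - 1\right) = -3 - 1 = -4$)
$W{\left(U,y \right)} = 40$ ($W{\left(U,y \right)} = 36 - -4 = 36 + 4 = 40$)
$- 134 W{\left(5,\left(4 + 2\right)^{2} \right)} - 72 = \left(-134\right) 40 - 72 = -5360 - 72 = -5432$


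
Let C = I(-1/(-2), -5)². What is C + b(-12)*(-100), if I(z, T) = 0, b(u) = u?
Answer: 1200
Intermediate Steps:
C = 0 (C = 0² = 0)
C + b(-12)*(-100) = 0 - 12*(-100) = 0 + 1200 = 1200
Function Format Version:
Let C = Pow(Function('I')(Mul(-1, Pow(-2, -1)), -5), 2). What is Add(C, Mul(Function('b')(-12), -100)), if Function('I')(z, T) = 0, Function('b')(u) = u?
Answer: 1200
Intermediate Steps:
C = 0 (C = Pow(0, 2) = 0)
Add(C, Mul(Function('b')(-12), -100)) = Add(0, Mul(-12, -100)) = Add(0, 1200) = 1200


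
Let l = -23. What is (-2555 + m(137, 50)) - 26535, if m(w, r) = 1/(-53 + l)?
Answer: -2210841/76 ≈ -29090.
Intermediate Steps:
m(w, r) = -1/76 (m(w, r) = 1/(-53 - 23) = 1/(-76) = -1/76)
(-2555 + m(137, 50)) - 26535 = (-2555 - 1/76) - 26535 = -194181/76 - 26535 = -2210841/76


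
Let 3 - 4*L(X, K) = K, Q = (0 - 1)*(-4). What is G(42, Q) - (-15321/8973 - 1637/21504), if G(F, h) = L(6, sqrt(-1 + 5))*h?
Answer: 19892851/7146496 ≈ 2.7836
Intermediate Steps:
Q = 4 (Q = -1*(-4) = 4)
L(X, K) = 3/4 - K/4
G(F, h) = h/4 (G(F, h) = (3/4 - sqrt(-1 + 5)/4)*h = (3/4 - sqrt(4)/4)*h = (3/4 - 1/4*2)*h = (3/4 - 1/2)*h = h/4)
G(42, Q) - (-15321/8973 - 1637/21504) = (1/4)*4 - (-15321/8973 - 1637/21504) = 1 - (-15321*1/8973 - 1637*1/21504) = 1 - (-5107/2991 - 1637/21504) = 1 - 1*(-12746355/7146496) = 1 + 12746355/7146496 = 19892851/7146496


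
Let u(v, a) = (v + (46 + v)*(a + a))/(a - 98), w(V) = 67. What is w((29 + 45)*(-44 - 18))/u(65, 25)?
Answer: -4891/5615 ≈ -0.87106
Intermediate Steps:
u(v, a) = (v + 2*a*(46 + v))/(-98 + a) (u(v, a) = (v + (46 + v)*(2*a))/(-98 + a) = (v + 2*a*(46 + v))/(-98 + a))
w((29 + 45)*(-44 - 18))/u(65, 25) = 67/(((65 + 92*25 + 2*25*65)/(-98 + 25))) = 67/(((65 + 2300 + 3250)/(-73))) = 67/((-1/73*5615)) = 67/(-5615/73) = 67*(-73/5615) = -4891/5615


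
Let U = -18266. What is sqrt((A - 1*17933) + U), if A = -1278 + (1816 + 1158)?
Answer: I*sqrt(34503) ≈ 185.75*I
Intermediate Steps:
A = 1696 (A = -1278 + 2974 = 1696)
sqrt((A - 1*17933) + U) = sqrt((1696 - 1*17933) - 18266) = sqrt((1696 - 17933) - 18266) = sqrt(-16237 - 18266) = sqrt(-34503) = I*sqrt(34503)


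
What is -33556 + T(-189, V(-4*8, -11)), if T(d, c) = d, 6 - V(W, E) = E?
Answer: -33745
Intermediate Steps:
V(W, E) = 6 - E
-33556 + T(-189, V(-4*8, -11)) = -33556 - 189 = -33745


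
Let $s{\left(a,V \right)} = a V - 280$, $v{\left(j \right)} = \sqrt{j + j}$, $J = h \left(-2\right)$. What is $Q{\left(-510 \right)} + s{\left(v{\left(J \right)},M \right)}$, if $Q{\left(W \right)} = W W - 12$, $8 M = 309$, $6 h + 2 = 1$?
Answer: $259808 + \frac{103 \sqrt{6}}{8} \approx 2.5984 \cdot 10^{5}$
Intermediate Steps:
$h = - \frac{1}{6}$ ($h = - \frac{1}{3} + \frac{1}{6} \cdot 1 = - \frac{1}{3} + \frac{1}{6} = - \frac{1}{6} \approx -0.16667$)
$J = \frac{1}{3}$ ($J = \left(- \frac{1}{6}\right) \left(-2\right) = \frac{1}{3} \approx 0.33333$)
$M = \frac{309}{8}$ ($M = \frac{1}{8} \cdot 309 = \frac{309}{8} \approx 38.625$)
$v{\left(j \right)} = \sqrt{2} \sqrt{j}$ ($v{\left(j \right)} = \sqrt{2 j} = \sqrt{2} \sqrt{j}$)
$s{\left(a,V \right)} = -280 + V a$ ($s{\left(a,V \right)} = V a - 280 = -280 + V a$)
$Q{\left(W \right)} = -12 + W^{2}$ ($Q{\left(W \right)} = W^{2} - 12 = -12 + W^{2}$)
$Q{\left(-510 \right)} + s{\left(v{\left(J \right)},M \right)} = \left(-12 + \left(-510\right)^{2}\right) - \left(280 - \frac{309 \frac{\sqrt{2}}{\sqrt{3}}}{8}\right) = \left(-12 + 260100\right) - \left(280 - \frac{309 \sqrt{2} \frac{\sqrt{3}}{3}}{8}\right) = 260088 - \left(280 - \frac{309 \frac{\sqrt{6}}{3}}{8}\right) = 260088 - \left(280 - \frac{103 \sqrt{6}}{8}\right) = 259808 + \frac{103 \sqrt{6}}{8}$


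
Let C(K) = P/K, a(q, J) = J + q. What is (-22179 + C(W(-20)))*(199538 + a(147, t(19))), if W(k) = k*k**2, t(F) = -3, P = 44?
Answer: -4428748176251/1000 ≈ -4.4288e+9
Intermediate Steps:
W(k) = k**3
C(K) = 44/K
(-22179 + C(W(-20)))*(199538 + a(147, t(19))) = (-22179 + 44/((-20)**3))*(199538 + (-3 + 147)) = (-22179 + 44/(-8000))*(199538 + 144) = (-22179 + 44*(-1/8000))*199682 = (-22179 - 11/2000)*199682 = -44358011/2000*199682 = -4428748176251/1000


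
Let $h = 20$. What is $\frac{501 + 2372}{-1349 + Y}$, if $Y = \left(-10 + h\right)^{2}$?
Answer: $- \frac{2873}{1249} \approx -2.3002$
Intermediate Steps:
$Y = 100$ ($Y = \left(-10 + 20\right)^{2} = 10^{2} = 100$)
$\frac{501 + 2372}{-1349 + Y} = \frac{501 + 2372}{-1349 + 100} = \frac{2873}{-1249} = 2873 \left(- \frac{1}{1249}\right) = - \frac{2873}{1249}$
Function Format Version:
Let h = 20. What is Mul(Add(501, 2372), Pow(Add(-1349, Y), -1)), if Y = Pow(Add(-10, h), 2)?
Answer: Rational(-2873, 1249) ≈ -2.3002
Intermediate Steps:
Y = 100 (Y = Pow(Add(-10, 20), 2) = Pow(10, 2) = 100)
Mul(Add(501, 2372), Pow(Add(-1349, Y), -1)) = Mul(Add(501, 2372), Pow(Add(-1349, 100), -1)) = Mul(2873, Pow(-1249, -1)) = Mul(2873, Rational(-1, 1249)) = Rational(-2873, 1249)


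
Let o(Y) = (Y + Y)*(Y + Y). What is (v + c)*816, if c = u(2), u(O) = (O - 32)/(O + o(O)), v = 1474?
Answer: 1201424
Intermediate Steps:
o(Y) = 4*Y² (o(Y) = (2*Y)*(2*Y) = 4*Y²)
u(O) = (-32 + O)/(O + 4*O²) (u(O) = (O - 32)/(O + 4*O²) = (-32 + O)/(O + 4*O²))
c = -5/3 (c = (-32 + 2)/(2*(1 + 4*2)) = (½)*(-30)/(1 + 8) = (½)*(-30)/9 = (½)*(⅑)*(-30) = -5/3 ≈ -1.6667)
(v + c)*816 = (1474 - 5/3)*816 = (4417/3)*816 = 1201424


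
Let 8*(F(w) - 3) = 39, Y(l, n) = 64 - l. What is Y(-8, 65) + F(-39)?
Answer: 639/8 ≈ 79.875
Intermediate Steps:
F(w) = 63/8 (F(w) = 3 + (⅛)*39 = 3 + 39/8 = 63/8)
Y(-8, 65) + F(-39) = (64 - 1*(-8)) + 63/8 = (64 + 8) + 63/8 = 72 + 63/8 = 639/8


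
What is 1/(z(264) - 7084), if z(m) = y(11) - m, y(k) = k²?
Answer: -1/7227 ≈ -0.00013837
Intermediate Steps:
z(m) = 121 - m (z(m) = 11² - m = 121 - m)
1/(z(264) - 7084) = 1/((121 - 1*264) - 7084) = 1/((121 - 264) - 7084) = 1/(-143 - 7084) = 1/(-7227) = -1/7227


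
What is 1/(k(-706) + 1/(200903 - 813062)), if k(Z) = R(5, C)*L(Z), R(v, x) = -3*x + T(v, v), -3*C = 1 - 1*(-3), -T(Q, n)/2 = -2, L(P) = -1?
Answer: -612159/4897273 ≈ -0.12500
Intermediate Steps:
T(Q, n) = 4 (T(Q, n) = -2*(-2) = 4)
C = -4/3 (C = -(1 - 1*(-3))/3 = -(1 + 3)/3 = -⅓*4 = -4/3 ≈ -1.3333)
R(v, x) = 4 - 3*x (R(v, x) = -3*x + 4 = 4 - 3*x)
k(Z) = -8 (k(Z) = (4 - 3*(-4/3))*(-1) = (4 + 4)*(-1) = 8*(-1) = -8)
1/(k(-706) + 1/(200903 - 813062)) = 1/(-8 + 1/(200903 - 813062)) = 1/(-8 + 1/(-612159)) = 1/(-8 - 1/612159) = 1/(-4897273/612159) = -612159/4897273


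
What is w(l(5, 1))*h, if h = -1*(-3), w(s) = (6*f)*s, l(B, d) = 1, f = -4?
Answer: -72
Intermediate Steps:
w(s) = -24*s (w(s) = (6*(-4))*s = -24*s)
h = 3
w(l(5, 1))*h = -24*1*3 = -24*3 = -72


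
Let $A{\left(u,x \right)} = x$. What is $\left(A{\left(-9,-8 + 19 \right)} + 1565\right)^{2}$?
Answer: $2483776$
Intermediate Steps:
$\left(A{\left(-9,-8 + 19 \right)} + 1565\right)^{2} = \left(\left(-8 + 19\right) + 1565\right)^{2} = \left(11 + 1565\right)^{2} = 1576^{2} = 2483776$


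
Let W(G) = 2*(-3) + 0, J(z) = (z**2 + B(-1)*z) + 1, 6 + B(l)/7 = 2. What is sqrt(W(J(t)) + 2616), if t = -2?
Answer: 3*sqrt(290) ≈ 51.088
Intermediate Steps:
B(l) = -28 (B(l) = -42 + 7*2 = -42 + 14 = -28)
J(z) = 1 + z**2 - 28*z (J(z) = (z**2 - 28*z) + 1 = 1 + z**2 - 28*z)
W(G) = -6 (W(G) = -6 + 0 = -6)
sqrt(W(J(t)) + 2616) = sqrt(-6 + 2616) = sqrt(2610) = 3*sqrt(290)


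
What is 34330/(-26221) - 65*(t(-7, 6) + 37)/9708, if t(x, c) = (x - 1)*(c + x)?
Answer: -136657355/84851156 ≈ -1.6106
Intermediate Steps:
t(x, c) = (-1 + x)*(c + x)
34330/(-26221) - 65*(t(-7, 6) + 37)/9708 = 34330/(-26221) - 65*(((-7)² - 1*6 - 1*(-7) + 6*(-7)) + 37)/9708 = 34330*(-1/26221) - 65*((49 - 6 + 7 - 42) + 37)*(1/9708) = -34330/26221 - 65*(8 + 37)*(1/9708) = -34330/26221 - 65*45*(1/9708) = -34330/26221 - 2925*1/9708 = -34330/26221 - 975/3236 = -136657355/84851156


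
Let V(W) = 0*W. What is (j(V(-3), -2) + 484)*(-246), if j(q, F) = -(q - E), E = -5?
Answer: -117834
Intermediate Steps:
V(W) = 0
j(q, F) = -5 - q (j(q, F) = -(q - 1*(-5)) = -(q + 5) = -(5 + q) = -5 - q)
(j(V(-3), -2) + 484)*(-246) = ((-5 - 1*0) + 484)*(-246) = ((-5 + 0) + 484)*(-246) = (-5 + 484)*(-246) = 479*(-246) = -117834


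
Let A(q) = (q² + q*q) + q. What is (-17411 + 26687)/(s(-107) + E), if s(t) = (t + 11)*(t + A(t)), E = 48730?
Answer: -4638/1064467 ≈ -0.0043571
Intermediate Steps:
A(q) = q + 2*q² (A(q) = (q² + q²) + q = 2*q² + q = q + 2*q²)
s(t) = (11 + t)*(t + t*(1 + 2*t)) (s(t) = (t + 11)*(t + t*(1 + 2*t)) = (11 + t)*(t + t*(1 + 2*t)))
(-17411 + 26687)/(s(-107) + E) = (-17411 + 26687)/(2*(-107)*(11 + (-107)² + 12*(-107)) + 48730) = 9276/(2*(-107)*(11 + 11449 - 1284) + 48730) = 9276/(2*(-107)*10176 + 48730) = 9276/(-2177664 + 48730) = 9276/(-2128934) = 9276*(-1/2128934) = -4638/1064467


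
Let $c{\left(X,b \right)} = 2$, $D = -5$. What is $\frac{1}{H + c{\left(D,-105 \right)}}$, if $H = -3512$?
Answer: $- \frac{1}{3510} \approx -0.0002849$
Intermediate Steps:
$\frac{1}{H + c{\left(D,-105 \right)}} = \frac{1}{-3512 + 2} = \frac{1}{-3510} = - \frac{1}{3510}$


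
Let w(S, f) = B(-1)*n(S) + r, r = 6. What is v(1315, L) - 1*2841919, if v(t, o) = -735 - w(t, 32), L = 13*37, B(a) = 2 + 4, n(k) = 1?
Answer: -2842666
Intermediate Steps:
B(a) = 6
L = 481
w(S, f) = 12 (w(S, f) = 6*1 + 6 = 6 + 6 = 12)
v(t, o) = -747 (v(t, o) = -735 - 1*12 = -735 - 12 = -747)
v(1315, L) - 1*2841919 = -747 - 1*2841919 = -747 - 2841919 = -2842666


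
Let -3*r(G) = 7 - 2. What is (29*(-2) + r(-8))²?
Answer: 32041/9 ≈ 3560.1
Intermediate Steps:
r(G) = -5/3 (r(G) = -(7 - 2)/3 = -⅓*5 = -5/3)
(29*(-2) + r(-8))² = (29*(-2) - 5/3)² = (-58 - 5/3)² = (-179/3)² = 32041/9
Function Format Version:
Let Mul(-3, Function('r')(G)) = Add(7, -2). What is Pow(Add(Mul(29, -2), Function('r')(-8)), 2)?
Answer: Rational(32041, 9) ≈ 3560.1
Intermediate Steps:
Function('r')(G) = Rational(-5, 3) (Function('r')(G) = Mul(Rational(-1, 3), Add(7, -2)) = Mul(Rational(-1, 3), 5) = Rational(-5, 3))
Pow(Add(Mul(29, -2), Function('r')(-8)), 2) = Pow(Add(Mul(29, -2), Rational(-5, 3)), 2) = Pow(Add(-58, Rational(-5, 3)), 2) = Pow(Rational(-179, 3), 2) = Rational(32041, 9)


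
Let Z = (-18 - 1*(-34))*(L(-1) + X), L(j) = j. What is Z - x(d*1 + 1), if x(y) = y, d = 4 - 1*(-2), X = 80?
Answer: 1257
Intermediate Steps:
d = 6 (d = 4 + 2 = 6)
Z = 1264 (Z = (-18 - 1*(-34))*(-1 + 80) = (-18 + 34)*79 = 16*79 = 1264)
Z - x(d*1 + 1) = 1264 - (6*1 + 1) = 1264 - (6 + 1) = 1264 - 1*7 = 1264 - 7 = 1257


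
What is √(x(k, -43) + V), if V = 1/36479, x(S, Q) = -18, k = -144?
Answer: I*√23952877459/36479 ≈ 4.2426*I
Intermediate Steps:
V = 1/36479 ≈ 2.7413e-5
√(x(k, -43) + V) = √(-18 + 1/36479) = √(-656621/36479) = I*√23952877459/36479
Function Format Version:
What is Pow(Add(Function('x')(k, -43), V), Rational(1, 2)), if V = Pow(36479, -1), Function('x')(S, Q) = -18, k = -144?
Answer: Mul(Rational(1, 36479), I, Pow(23952877459, Rational(1, 2))) ≈ Mul(4.2426, I)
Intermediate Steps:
V = Rational(1, 36479) ≈ 2.7413e-5
Pow(Add(Function('x')(k, -43), V), Rational(1, 2)) = Pow(Add(-18, Rational(1, 36479)), Rational(1, 2)) = Pow(Rational(-656621, 36479), Rational(1, 2)) = Mul(Rational(1, 36479), I, Pow(23952877459, Rational(1, 2)))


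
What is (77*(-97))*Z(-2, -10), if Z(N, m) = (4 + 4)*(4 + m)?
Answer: 358512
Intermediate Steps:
Z(N, m) = 32 + 8*m (Z(N, m) = 8*(4 + m) = 32 + 8*m)
(77*(-97))*Z(-2, -10) = (77*(-97))*(32 + 8*(-10)) = -7469*(32 - 80) = -7469*(-48) = 358512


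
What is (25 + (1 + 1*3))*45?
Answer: 1305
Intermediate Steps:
(25 + (1 + 1*3))*45 = (25 + (1 + 3))*45 = (25 + 4)*45 = 29*45 = 1305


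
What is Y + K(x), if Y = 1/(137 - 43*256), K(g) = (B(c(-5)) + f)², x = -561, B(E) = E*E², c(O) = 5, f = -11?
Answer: 141279515/10871 ≈ 12996.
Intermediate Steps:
B(E) = E³
K(g) = 12996 (K(g) = (5³ - 11)² = (125 - 11)² = 114² = 12996)
Y = -1/10871 (Y = 1/(137 - 11008) = 1/(-10871) = -1/10871 ≈ -9.1988e-5)
Y + K(x) = -1/10871 + 12996 = 141279515/10871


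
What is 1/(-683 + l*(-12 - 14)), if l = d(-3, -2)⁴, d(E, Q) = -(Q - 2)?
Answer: -1/7339 ≈ -0.00013626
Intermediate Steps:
d(E, Q) = 2 - Q (d(E, Q) = -(-2 + Q) = 2 - Q)
l = 256 (l = (2 - 1*(-2))⁴ = (2 + 2)⁴ = 4⁴ = 256)
1/(-683 + l*(-12 - 14)) = 1/(-683 + 256*(-12 - 14)) = 1/(-683 + 256*(-26)) = 1/(-683 - 6656) = 1/(-7339) = -1/7339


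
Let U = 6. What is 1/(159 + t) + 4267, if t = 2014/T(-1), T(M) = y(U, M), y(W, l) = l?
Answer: 7915284/1855 ≈ 4267.0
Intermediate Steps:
T(M) = M
t = -2014 (t = 2014/(-1) = 2014*(-1) = -2014)
1/(159 + t) + 4267 = 1/(159 - 2014) + 4267 = 1/(-1855) + 4267 = -1/1855 + 4267 = 7915284/1855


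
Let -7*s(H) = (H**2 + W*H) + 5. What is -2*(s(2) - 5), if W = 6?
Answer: 16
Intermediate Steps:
s(H) = -5/7 - 6*H/7 - H**2/7 (s(H) = -((H**2 + 6*H) + 5)/7 = -(5 + H**2 + 6*H)/7 = -5/7 - 6*H/7 - H**2/7)
-2*(s(2) - 5) = -2*((-5/7 - 6/7*2 - 1/7*2**2) - 5) = -2*((-5/7 - 12/7 - 1/7*4) - 5) = -2*((-5/7 - 12/7 - 4/7) - 5) = -2*(-3 - 5) = -2*(-8) = 16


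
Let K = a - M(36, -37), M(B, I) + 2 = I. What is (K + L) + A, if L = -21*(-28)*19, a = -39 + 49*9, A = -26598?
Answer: -14985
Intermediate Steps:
M(B, I) = -2 + I
a = 402 (a = -39 + 441 = 402)
L = 11172 (L = 588*19 = 11172)
K = 441 (K = 402 - (-2 - 37) = 402 - 1*(-39) = 402 + 39 = 441)
(K + L) + A = (441 + 11172) - 26598 = 11613 - 26598 = -14985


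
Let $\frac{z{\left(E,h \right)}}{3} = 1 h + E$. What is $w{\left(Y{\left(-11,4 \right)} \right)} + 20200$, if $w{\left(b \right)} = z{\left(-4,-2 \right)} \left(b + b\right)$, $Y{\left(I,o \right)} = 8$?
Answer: $19912$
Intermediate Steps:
$z{\left(E,h \right)} = 3 E + 3 h$ ($z{\left(E,h \right)} = 3 \left(1 h + E\right) = 3 \left(h + E\right) = 3 \left(E + h\right) = 3 E + 3 h$)
$w{\left(b \right)} = - 36 b$ ($w{\left(b \right)} = \left(3 \left(-4\right) + 3 \left(-2\right)\right) \left(b + b\right) = \left(-12 - 6\right) 2 b = - 18 \cdot 2 b = - 36 b$)
$w{\left(Y{\left(-11,4 \right)} \right)} + 20200 = \left(-36\right) 8 + 20200 = -288 + 20200 = 19912$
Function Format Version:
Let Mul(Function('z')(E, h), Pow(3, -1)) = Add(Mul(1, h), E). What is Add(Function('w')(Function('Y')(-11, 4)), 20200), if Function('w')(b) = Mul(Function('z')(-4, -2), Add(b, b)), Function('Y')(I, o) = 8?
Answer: 19912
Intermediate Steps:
Function('z')(E, h) = Add(Mul(3, E), Mul(3, h)) (Function('z')(E, h) = Mul(3, Add(Mul(1, h), E)) = Mul(3, Add(h, E)) = Mul(3, Add(E, h)) = Add(Mul(3, E), Mul(3, h)))
Function('w')(b) = Mul(-36, b) (Function('w')(b) = Mul(Add(Mul(3, -4), Mul(3, -2)), Add(b, b)) = Mul(Add(-12, -6), Mul(2, b)) = Mul(-18, Mul(2, b)) = Mul(-36, b))
Add(Function('w')(Function('Y')(-11, 4)), 20200) = Add(Mul(-36, 8), 20200) = Add(-288, 20200) = 19912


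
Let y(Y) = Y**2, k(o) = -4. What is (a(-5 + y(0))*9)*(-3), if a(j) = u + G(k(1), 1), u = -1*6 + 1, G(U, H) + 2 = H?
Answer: 162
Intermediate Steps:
G(U, H) = -2 + H
u = -5 (u = -6 + 1 = -5)
a(j) = -6 (a(j) = -5 + (-2 + 1) = -5 - 1 = -6)
(a(-5 + y(0))*9)*(-3) = -6*9*(-3) = -54*(-3) = 162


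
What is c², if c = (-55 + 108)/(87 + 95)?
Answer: 2809/33124 ≈ 0.084803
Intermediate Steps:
c = 53/182 ≈ 0.29121
c² = (53/182)² = 2809/33124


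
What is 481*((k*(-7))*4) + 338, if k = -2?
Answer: 27274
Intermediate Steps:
481*((k*(-7))*4) + 338 = 481*(-2*(-7)*4) + 338 = 481*(14*4) + 338 = 481*56 + 338 = 26936 + 338 = 27274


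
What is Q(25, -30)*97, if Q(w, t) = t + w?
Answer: -485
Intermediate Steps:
Q(25, -30)*97 = (-30 + 25)*97 = -5*97 = -485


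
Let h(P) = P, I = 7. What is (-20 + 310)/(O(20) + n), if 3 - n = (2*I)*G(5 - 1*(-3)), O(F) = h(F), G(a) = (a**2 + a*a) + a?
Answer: -290/1881 ≈ -0.15417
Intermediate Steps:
G(a) = a + 2*a**2 (G(a) = (a**2 + a**2) + a = 2*a**2 + a = a + 2*a**2)
O(F) = F
n = -1901 (n = 3 - 2*7*(5 - 1*(-3))*(1 + 2*(5 - 1*(-3))) = 3 - 14*(5 + 3)*(1 + 2*(5 + 3)) = 3 - 14*8*(1 + 2*8) = 3 - 14*8*(1 + 16) = 3 - 14*8*17 = 3 - 14*136 = 3 - 1*1904 = 3 - 1904 = -1901)
(-20 + 310)/(O(20) + n) = (-20 + 310)/(20 - 1901) = 290/(-1881) = 290*(-1/1881) = -290/1881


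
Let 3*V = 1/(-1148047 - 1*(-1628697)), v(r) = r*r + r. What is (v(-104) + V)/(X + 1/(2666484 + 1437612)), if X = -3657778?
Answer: -10565426324978416/3607728152503953275 ≈ -0.0029286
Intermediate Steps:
v(r) = r + r² (v(r) = r² + r = r + r²)
V = 1/1441950 (V = 1/(3*(-1148047 - 1*(-1628697))) = 1/(3*(-1148047 + 1628697)) = (⅓)/480650 = (⅓)*(1/480650) = 1/1441950 ≈ 6.9351e-7)
(v(-104) + V)/(X + 1/(2666484 + 1437612)) = (-104*(1 - 104) + 1/1441950)/(-3657778 + 1/(2666484 + 1437612)) = (-104*(-103) + 1/1441950)/(-3657778 + 1/4104096) = (10712 + 1/1441950)/(-3657778 + 1/4104096) = 15446168401/(1441950*(-15011872058687/4104096)) = (15446168401/1441950)*(-4104096/15011872058687) = -10565426324978416/3607728152503953275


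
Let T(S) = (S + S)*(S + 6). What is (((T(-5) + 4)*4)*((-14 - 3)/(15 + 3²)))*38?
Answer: 646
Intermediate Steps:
T(S) = 2*S*(6 + S) (T(S) = (2*S)*(6 + S) = 2*S*(6 + S))
(((T(-5) + 4)*4)*((-14 - 3)/(15 + 3²)))*38 = (((2*(-5)*(6 - 5) + 4)*4)*((-14 - 3)/(15 + 3²)))*38 = (((2*(-5)*1 + 4)*4)*(-17/(15 + 9)))*38 = (((-10 + 4)*4)*(-17/24))*38 = ((-6*4)*(-17*1/24))*38 = -24*(-17/24)*38 = 17*38 = 646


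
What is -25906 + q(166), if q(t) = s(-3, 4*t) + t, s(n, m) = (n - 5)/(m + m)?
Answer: -4272841/166 ≈ -25740.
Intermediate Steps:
s(n, m) = (-5 + n)/(2*m) (s(n, m) = (-5 + n)/((2*m)) = (-5 + n)*(1/(2*m)) = (-5 + n)/(2*m))
q(t) = t - 1/t (q(t) = (-5 - 3)/(2*((4*t))) + t = (½)*(1/(4*t))*(-8) + t = -1/t + t = t - 1/t)
-25906 + q(166) = -25906 + (166 - 1/166) = -25906 + 27555/166 = -4272841/166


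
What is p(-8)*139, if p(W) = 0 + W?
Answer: -1112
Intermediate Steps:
p(W) = W
p(-8)*139 = -8*139 = -1112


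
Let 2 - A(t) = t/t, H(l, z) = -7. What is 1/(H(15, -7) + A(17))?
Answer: -⅙ ≈ -0.16667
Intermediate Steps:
A(t) = 1 (A(t) = 2 - t/t = 2 - 1*1 = 2 - 1 = 1)
1/(H(15, -7) + A(17)) = 1/(-7 + 1) = 1/(-6) = -⅙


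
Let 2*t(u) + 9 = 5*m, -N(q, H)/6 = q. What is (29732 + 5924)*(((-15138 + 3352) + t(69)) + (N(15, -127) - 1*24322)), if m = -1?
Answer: -1290925480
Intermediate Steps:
N(q, H) = -6*q
t(u) = -7 (t(u) = -9/2 + (5*(-1))/2 = -9/2 + (½)*(-5) = -9/2 - 5/2 = -7)
(29732 + 5924)*(((-15138 + 3352) + t(69)) + (N(15, -127) - 1*24322)) = (29732 + 5924)*(((-15138 + 3352) - 7) + (-6*15 - 1*24322)) = 35656*((-11786 - 7) + (-90 - 24322)) = 35656*(-11793 - 24412) = 35656*(-36205) = -1290925480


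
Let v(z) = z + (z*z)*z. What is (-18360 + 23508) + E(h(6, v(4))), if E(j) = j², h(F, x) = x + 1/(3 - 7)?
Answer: 155809/16 ≈ 9738.1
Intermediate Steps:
v(z) = z + z³ (v(z) = z + z²*z = z + z³)
h(F, x) = -¼ + x (h(F, x) = x + 1/(-4) = x - ¼ = -¼ + x)
(-18360 + 23508) + E(h(6, v(4))) = (-18360 + 23508) + (-¼ + (4 + 4³))² = 5148 + (-¼ + (4 + 64))² = 5148 + (-¼ + 68)² = 5148 + (271/4)² = 5148 + 73441/16 = 155809/16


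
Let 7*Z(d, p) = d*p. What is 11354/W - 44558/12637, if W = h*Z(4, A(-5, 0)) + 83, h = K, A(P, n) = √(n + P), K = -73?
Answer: 549498175768/9653164197 + 23207576*I*√5/763881 ≈ 56.924 + 67.934*I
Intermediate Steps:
A(P, n) = √(P + n)
h = -73
Z(d, p) = d*p/7 (Z(d, p) = (d*p)/7 = d*p/7)
W = 83 - 292*I*√5/7 (W = -73*4*√(-5 + 0)/7 + 83 = -73*4*√(-5)/7 + 83 = -73*4*I*√5/7 + 83 = -292*I*√5/7 + 83 = 83 - 292*I*√5/7 ≈ 83.0 - 93.276*I)
11354/W - 44558/12637 = 11354/(83 - 292*I*√5/7) - 44558/12637 = -44558/12637 + 11354/(83 - 292*I*√5/7)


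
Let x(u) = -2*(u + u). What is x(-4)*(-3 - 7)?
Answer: -160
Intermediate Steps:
x(u) = -4*u
x(-4)*(-3 - 7) = (-4*(-4))*(-3 - 7) = 16*(-10) = -160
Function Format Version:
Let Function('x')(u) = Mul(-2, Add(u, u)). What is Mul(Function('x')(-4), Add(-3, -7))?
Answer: -160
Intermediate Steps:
Function('x')(u) = Mul(-4, u) (Function('x')(u) = Mul(-2, Mul(2, u)) = Mul(-4, u))
Mul(Function('x')(-4), Add(-3, -7)) = Mul(Mul(-4, -4), Add(-3, -7)) = Mul(16, -10) = -160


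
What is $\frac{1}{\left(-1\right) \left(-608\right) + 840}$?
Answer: $\frac{1}{1448} \approx 0.00069061$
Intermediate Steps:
$\frac{1}{\left(-1\right) \left(-608\right) + 840} = \frac{1}{608 + 840} = \frac{1}{1448}$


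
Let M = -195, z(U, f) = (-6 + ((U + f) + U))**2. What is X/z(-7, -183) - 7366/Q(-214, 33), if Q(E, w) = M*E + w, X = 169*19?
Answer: -169444501/1721011467 ≈ -0.098456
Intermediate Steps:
X = 3211
z(U, f) = (-6 + f + 2*U)**2 (z(U, f) = (-6 + (f + 2*U))**2 = (-6 + f + 2*U)**2)
Q(E, w) = w - 195*E (Q(E, w) = -195*E + w = w - 195*E)
X/z(-7, -183) - 7366/Q(-214, 33) = 3211/((-6 - 183 + 2*(-7))**2) - 7366/(33 - 195*(-214)) = 3211/((-6 - 183 - 14)**2) - 7366/(33 + 41730) = 3211/((-203)**2) - 7366/41763 = 3211/41209 - 7366*1/41763 = 3211*(1/41209) - 7366/41763 = 3211/41209 - 7366/41763 = -169444501/1721011467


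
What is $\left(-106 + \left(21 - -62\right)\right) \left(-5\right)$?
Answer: $115$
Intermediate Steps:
$\left(-106 + \left(21 - -62\right)\right) \left(-5\right) = \left(-106 + \left(21 + 62\right)\right) \left(-5\right) = \left(-106 + 83\right) \left(-5\right) = \left(-23\right) \left(-5\right) = 115$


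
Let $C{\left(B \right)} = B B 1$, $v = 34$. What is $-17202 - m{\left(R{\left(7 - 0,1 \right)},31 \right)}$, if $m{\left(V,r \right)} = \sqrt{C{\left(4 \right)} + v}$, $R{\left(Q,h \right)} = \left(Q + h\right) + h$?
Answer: $-17202 - 5 \sqrt{2} \approx -17209.0$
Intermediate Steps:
$C{\left(B \right)} = B^{2}$ ($C{\left(B \right)} = B^{2} \cdot 1 = B^{2}$)
$R{\left(Q,h \right)} = Q + 2 h$
$m{\left(V,r \right)} = 5 \sqrt{2}$ ($m{\left(V,r \right)} = \sqrt{4^{2} + 34} = \sqrt{16 + 34} = \sqrt{50} = 5 \sqrt{2}$)
$-17202 - m{\left(R{\left(7 - 0,1 \right)},31 \right)} = -17202 - 5 \sqrt{2}$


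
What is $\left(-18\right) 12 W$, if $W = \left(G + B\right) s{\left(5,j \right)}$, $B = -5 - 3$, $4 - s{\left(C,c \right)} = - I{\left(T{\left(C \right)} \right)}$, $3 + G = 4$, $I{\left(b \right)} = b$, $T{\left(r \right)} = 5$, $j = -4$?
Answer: $13608$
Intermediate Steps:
$G = 1$ ($G = -3 + 4 = 1$)
$s{\left(C,c \right)} = 9$ ($s{\left(C,c \right)} = 4 - \left(-1\right) 5 = 4 - -5 = 4 + 5 = 9$)
$B = -8$
$W = -63$ ($W = \left(1 - 8\right) 9 = \left(-7\right) 9 = -63$)
$\left(-18\right) 12 W = \left(-18\right) 12 \left(-63\right) = \left(-216\right) \left(-63\right) = 13608$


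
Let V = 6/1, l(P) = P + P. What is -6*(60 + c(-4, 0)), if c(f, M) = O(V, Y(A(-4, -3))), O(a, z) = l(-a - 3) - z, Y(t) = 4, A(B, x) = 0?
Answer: -228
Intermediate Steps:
l(P) = 2*P
V = 6 (V = 6*1 = 6)
O(a, z) = -6 - z - 2*a (O(a, z) = 2*(-a - 3) - z = 2*(-3 - a) - z = (-6 - 2*a) - z = -6 - z - 2*a)
c(f, M) = -22 (c(f, M) = -6 - 1*4 - 2*6 = -6 - 4 - 12 = -22)
-6*(60 + c(-4, 0)) = -6*(60 - 22) = -6*38 = -228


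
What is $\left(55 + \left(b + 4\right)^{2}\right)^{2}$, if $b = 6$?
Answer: $24025$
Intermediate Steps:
$\left(55 + \left(b + 4\right)^{2}\right)^{2} = \left(55 + \left(6 + 4\right)^{2}\right)^{2} = \left(55 + 10^{2}\right)^{2} = \left(55 + 100\right)^{2} = 155^{2} = 24025$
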